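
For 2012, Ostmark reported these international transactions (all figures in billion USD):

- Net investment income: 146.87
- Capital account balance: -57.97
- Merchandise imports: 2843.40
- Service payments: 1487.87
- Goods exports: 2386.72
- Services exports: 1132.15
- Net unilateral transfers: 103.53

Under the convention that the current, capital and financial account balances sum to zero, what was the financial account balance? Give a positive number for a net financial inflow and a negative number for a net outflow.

619.97

Goods balance = 2386.72 - 2843.40 = -456.68
Services balance = 1132.15 - 1487.87 = -355.72
Trade balance (goods + services) = -456.68 + (-355.72) = -812.40
Net primary income = 146.87
Net secondary income = 103.53
Current account = -812.40 + 146.87 + 103.53 = -562.00
Financial account = -(-562.00 + (-57.97)) = 619.97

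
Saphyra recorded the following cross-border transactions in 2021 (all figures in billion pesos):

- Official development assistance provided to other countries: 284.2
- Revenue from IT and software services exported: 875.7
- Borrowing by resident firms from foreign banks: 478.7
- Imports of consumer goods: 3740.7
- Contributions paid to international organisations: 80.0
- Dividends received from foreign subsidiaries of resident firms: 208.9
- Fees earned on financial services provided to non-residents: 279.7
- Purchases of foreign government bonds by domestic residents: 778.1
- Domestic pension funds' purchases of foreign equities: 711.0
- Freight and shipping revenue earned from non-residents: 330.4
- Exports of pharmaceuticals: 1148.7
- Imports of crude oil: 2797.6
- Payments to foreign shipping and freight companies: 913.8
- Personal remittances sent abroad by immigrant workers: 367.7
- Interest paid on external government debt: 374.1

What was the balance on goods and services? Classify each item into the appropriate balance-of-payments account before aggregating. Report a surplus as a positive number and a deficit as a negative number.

Goods: -2797.6 - 3740.7 + 1148.7 = -5389.6
Services: 330.4 + 279.7 - 913.8 + 875.7 = 572.0
Trade balance = -5389.6 + 572.0 = -4817.6
(Excluded from the trade balance — secondary income: official development assistance provided to other countries 284.2, contributions paid to international organisations 80.0, personal remittances sent abroad by immigrant workers 367.7; financial account: borrowing by resident firms from foreign banks 478.7, purchases of foreign government bonds by domestic residents 778.1, domestic pension funds' purchases of foreign equities 711.0; primary income: dividends received from foreign subsidiaries of resident firms 208.9, interest paid on external government debt 374.1.)

-4817.6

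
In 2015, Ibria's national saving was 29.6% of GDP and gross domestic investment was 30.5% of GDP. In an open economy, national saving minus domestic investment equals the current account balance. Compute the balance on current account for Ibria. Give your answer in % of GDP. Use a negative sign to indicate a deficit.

-0.9

S - I = CA (net lending to the rest of the world).
CA = S - I = 29.6 - 30.5 = -0.9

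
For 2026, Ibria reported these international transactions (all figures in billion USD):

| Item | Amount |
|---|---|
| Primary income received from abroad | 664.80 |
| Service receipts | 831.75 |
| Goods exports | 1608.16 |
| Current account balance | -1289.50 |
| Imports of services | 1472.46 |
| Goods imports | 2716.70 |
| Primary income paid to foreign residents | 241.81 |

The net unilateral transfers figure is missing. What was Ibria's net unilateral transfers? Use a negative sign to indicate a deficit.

Current account = goods balance + services balance + net primary income + net secondary income
Sum of the known components = -1326.26
Net unilateral transfers = CA - (known components) = -1289.50 - (-1326.26) = 36.76

36.76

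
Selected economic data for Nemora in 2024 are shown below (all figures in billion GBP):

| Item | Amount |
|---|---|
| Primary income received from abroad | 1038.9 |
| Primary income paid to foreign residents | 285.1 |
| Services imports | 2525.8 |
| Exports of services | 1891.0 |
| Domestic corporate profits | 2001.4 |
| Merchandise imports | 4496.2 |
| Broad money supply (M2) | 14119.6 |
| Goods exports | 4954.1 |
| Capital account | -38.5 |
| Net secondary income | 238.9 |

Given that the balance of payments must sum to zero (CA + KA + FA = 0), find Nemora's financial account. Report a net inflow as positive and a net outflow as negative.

-777.3

Goods balance = 4954.1 - 4496.2 = 457.9
Services balance = 1891.0 - 2525.8 = -634.8
Trade balance (goods + services) = 457.9 + (-634.8) = -176.9
Net primary income = 1038.9 - 285.1 = 753.8
Net secondary income = 238.9
Current account = -176.9 + 753.8 + 238.9 = 815.8
Financial account = -(815.8 + (-38.5)) = -777.3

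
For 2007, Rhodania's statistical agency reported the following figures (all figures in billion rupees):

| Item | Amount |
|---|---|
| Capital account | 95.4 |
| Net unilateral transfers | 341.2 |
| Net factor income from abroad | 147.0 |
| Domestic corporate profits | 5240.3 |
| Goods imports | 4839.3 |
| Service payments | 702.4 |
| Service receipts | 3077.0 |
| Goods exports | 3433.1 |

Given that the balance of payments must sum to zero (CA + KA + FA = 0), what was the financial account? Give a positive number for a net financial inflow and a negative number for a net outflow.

Goods balance = 3433.1 - 4839.3 = -1406.2
Services balance = 3077.0 - 702.4 = 2374.6
Trade balance (goods + services) = -1406.2 + 2374.6 = 968.4
Net primary income = 147.0
Net secondary income = 341.2
Current account = 968.4 + 147.0 + 341.2 = 1456.6
Financial account = -(1456.6 + 95.4) = -1552.0

-1552.0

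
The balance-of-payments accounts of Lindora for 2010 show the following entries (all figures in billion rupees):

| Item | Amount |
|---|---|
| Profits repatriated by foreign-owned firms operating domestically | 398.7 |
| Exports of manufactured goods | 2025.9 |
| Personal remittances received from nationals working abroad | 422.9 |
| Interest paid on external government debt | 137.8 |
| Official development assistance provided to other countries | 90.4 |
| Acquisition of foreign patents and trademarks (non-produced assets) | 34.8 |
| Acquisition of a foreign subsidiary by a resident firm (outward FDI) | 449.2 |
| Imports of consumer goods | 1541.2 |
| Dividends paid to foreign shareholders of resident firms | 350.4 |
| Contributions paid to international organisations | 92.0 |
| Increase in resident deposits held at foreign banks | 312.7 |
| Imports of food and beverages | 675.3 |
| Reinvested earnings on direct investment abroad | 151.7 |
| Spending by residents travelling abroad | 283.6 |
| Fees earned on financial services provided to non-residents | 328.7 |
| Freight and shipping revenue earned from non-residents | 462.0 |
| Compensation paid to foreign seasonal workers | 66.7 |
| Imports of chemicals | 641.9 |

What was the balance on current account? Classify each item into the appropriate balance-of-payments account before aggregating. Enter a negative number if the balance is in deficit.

Goods: 2025.9 - 641.9 - 675.3 - 1541.2 = -832.5
Services: -283.6 + 328.7 + 462.0 = 507.1
Primary income: -137.8 - 398.7 + 151.7 - 66.7 - 350.4 = -801.9
Secondary income: -92.0 - 90.4 + 422.9 = 240.5
Current account = (-832.5) + 507.1 + (-801.9) + 240.5 = -886.8
(Excluded from the current account — capital account: acquisition of foreign patents and trademarks (non-produced assets) 34.8; financial account: acquisition of a foreign subsidiary by a resident firm (outward FDI) 449.2, increase in resident deposits held at foreign banks 312.7.)

-886.8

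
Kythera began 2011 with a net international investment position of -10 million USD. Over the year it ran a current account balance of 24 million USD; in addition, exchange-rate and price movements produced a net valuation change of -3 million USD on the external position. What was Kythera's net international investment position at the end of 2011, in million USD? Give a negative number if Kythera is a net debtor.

Change in NIIP = current account + net valuation change = 24 + (-3) = 21
End-of-year NIIP = -10 + 21 = 11

11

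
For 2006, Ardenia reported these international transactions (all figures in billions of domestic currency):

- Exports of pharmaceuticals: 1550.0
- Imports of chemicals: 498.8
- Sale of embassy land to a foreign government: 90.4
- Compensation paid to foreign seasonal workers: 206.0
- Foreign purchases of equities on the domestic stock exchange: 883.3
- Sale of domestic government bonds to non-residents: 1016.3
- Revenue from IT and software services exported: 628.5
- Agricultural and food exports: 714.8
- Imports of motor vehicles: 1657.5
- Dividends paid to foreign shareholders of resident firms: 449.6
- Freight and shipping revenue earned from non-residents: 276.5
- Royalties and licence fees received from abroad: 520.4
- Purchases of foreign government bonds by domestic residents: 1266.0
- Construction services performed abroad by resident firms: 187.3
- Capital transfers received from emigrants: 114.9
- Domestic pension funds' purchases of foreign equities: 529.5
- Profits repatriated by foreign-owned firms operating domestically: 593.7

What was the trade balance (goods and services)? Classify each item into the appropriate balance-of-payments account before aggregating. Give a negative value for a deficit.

Goods: 1550.0 - 498.8 + 714.8 - 1657.5 = 108.5
Services: 520.4 + 187.3 + 276.5 + 628.5 = 1612.7
Trade balance = 108.5 + 1612.7 = 1721.2
(Excluded from the trade balance — capital account: sale of embassy land to a foreign government 90.4, capital transfers received from emigrants 114.9; primary income: compensation paid to foreign seasonal workers 206.0, dividends paid to foreign shareholders of resident firms 449.6, profits repatriated by foreign-owned firms operating domestically 593.7; financial account: foreign purchases of equities on the domestic stock exchange 883.3, sale of domestic government bonds to non-residents 1016.3, purchases of foreign government bonds by domestic residents 1266.0, domestic pension funds' purchases of foreign equities 529.5.)

1721.2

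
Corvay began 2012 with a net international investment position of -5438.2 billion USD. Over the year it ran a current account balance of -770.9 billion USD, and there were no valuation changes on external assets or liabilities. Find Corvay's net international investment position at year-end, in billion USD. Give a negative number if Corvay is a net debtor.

-6209.1

With no valuation effects, change in NIIP = current account = -770.9
End-of-year NIIP = -5438.2 + (-770.9) = -6209.1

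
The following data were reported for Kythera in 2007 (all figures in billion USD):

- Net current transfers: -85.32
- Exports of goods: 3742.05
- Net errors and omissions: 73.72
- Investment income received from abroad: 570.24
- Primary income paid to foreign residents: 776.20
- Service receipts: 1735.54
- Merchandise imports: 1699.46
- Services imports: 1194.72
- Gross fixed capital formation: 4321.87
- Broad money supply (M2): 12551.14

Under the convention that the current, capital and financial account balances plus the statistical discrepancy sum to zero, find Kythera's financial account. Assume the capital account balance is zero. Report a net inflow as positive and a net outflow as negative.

Goods balance = 3742.05 - 1699.46 = 2042.59
Services balance = 1735.54 - 1194.72 = 540.82
Trade balance (goods + services) = 2042.59 + 540.82 = 2583.41
Net primary income = 570.24 - 776.20 = -205.96
Net secondary income = -85.32
Current account = 2583.41 + (-205.96) + (-85.32) = 2292.13
Financial account = -(2292.13 + 73.72) = -2365.85

-2365.85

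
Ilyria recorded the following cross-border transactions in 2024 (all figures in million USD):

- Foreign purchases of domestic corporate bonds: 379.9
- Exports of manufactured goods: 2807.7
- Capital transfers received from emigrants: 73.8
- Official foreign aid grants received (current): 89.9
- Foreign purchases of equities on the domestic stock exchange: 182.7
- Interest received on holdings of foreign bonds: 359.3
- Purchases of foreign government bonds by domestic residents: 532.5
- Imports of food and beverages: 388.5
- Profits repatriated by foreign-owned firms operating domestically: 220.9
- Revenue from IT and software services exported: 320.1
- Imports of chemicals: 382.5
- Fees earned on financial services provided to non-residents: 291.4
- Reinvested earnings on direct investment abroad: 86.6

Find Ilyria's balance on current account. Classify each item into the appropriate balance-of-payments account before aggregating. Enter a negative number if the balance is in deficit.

2963.1

Goods: -388.5 - 382.5 + 2807.7 = 2036.7
Services: 320.1 + 291.4 = 611.5
Primary income: -220.9 + 359.3 + 86.6 = 225.0
Secondary income: 89.9
Current account = 2036.7 + 611.5 + 225.0 + 89.9 = 2963.1
(Excluded from the current account — financial account: foreign purchases of domestic corporate bonds 379.9, foreign purchases of equities on the domestic stock exchange 182.7, purchases of foreign government bonds by domestic residents 532.5; capital account: capital transfers received from emigrants 73.8.)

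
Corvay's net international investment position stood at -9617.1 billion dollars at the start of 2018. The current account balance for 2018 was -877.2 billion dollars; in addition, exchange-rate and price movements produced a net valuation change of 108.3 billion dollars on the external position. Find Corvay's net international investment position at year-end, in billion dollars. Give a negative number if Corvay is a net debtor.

Change in NIIP = current account + net valuation change = -877.2 + 108.3 = -768.9
End-of-year NIIP = -9617.1 + (-768.9) = -10386.0

-10386.0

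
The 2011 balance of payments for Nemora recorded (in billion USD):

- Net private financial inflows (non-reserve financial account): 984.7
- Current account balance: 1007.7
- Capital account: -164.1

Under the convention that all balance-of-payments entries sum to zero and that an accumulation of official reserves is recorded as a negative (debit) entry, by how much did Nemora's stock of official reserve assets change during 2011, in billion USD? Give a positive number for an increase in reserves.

1828.3

Official reserve transactions balance = -(1007.7 + (-164.1) + 984.7) = -1828.3
An accumulation of reserves is recorded as a debit (negative entry), so the change in the stock of reserves is the negative of that balance.
Change in official reserves = -(-1828.3) = 1828.3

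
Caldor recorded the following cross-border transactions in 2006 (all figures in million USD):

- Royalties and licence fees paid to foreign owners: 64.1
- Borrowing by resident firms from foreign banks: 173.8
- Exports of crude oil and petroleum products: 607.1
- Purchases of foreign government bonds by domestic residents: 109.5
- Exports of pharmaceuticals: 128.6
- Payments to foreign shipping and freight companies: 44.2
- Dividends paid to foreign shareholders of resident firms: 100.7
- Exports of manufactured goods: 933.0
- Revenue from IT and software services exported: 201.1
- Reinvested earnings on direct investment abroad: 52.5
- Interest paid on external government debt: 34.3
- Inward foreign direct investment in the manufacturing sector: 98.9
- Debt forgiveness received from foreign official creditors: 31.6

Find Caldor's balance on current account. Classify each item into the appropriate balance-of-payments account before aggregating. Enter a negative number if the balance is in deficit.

1679.0

Goods: 128.6 + 607.1 + 933.0 = 1668.7
Services: -44.2 - 64.1 + 201.1 = 92.8
Primary income: 52.5 - 34.3 - 100.7 = -82.5
Current account = 1668.7 + 92.8 + (-82.5) = 1679.0
(Excluded from the current account — financial account: borrowing by resident firms from foreign banks 173.8, purchases of foreign government bonds by domestic residents 109.5, inward foreign direct investment in the manufacturing sector 98.9; capital account: debt forgiveness received from foreign official creditors 31.6.)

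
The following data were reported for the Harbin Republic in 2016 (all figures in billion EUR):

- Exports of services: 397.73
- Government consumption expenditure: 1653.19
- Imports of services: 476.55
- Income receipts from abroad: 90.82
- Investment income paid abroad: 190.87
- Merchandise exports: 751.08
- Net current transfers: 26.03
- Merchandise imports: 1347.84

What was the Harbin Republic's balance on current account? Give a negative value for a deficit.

-749.60

Goods balance = 751.08 - 1347.84 = -596.76
Services balance = 397.73 - 476.55 = -78.82
Trade balance (goods + services) = -596.76 + (-78.82) = -675.58
Net primary income = 90.82 - 190.87 = -100.05
Net secondary income = 26.03
Current account = -675.58 + (-100.05) + 26.03 = -749.60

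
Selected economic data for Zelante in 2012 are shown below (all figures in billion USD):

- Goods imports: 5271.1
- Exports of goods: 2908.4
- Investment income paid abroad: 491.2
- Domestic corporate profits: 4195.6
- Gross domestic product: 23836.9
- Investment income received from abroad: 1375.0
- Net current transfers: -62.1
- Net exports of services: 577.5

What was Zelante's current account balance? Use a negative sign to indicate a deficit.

-963.5

Goods balance = 2908.4 - 5271.1 = -2362.7
Services balance = 577.5
Trade balance (goods + services) = -2362.7 + 577.5 = -1785.2
Net primary income = 1375.0 - 491.2 = 883.8
Net secondary income = -62.1
Current account = -1785.2 + 883.8 + (-62.1) = -963.5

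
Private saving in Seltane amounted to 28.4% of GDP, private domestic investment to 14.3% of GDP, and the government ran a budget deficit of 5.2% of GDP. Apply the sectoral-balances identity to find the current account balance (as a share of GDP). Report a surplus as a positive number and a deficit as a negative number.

By the sectoral-balances identity, CA = (S_private - I) + (T - G).
Private balance = 28.4 - 14.3 = 14.1
Government balance (T - G) = -5.2
CA = 14.1 + (-5.2) = 8.9

8.9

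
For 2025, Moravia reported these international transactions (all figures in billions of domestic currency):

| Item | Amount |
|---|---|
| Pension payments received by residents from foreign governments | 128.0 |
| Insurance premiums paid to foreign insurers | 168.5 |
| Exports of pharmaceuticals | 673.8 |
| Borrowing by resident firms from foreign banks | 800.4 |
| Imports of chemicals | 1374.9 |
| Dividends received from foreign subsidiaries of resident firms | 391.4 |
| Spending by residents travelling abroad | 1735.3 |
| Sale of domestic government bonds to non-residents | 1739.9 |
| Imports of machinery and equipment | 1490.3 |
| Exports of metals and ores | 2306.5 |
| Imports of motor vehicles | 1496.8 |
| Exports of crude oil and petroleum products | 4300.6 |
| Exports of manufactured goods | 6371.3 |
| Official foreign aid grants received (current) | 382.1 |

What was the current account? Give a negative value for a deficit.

Goods: -1496.8 + 2306.5 + 6371.3 + 673.8 + 4300.6 - 1490.3 - 1374.9 = 9290.2
Services: -1735.3 - 168.5 = -1903.8
Primary income: 391.4
Secondary income: 128.0 + 382.1 = 510.1
Current account = 9290.2 + (-1903.8) + 391.4 + 510.1 = 8287.9
(Excluded from the current account — financial account: borrowing by resident firms from foreign banks 800.4, sale of domestic government bonds to non-residents 1739.9.)

8287.9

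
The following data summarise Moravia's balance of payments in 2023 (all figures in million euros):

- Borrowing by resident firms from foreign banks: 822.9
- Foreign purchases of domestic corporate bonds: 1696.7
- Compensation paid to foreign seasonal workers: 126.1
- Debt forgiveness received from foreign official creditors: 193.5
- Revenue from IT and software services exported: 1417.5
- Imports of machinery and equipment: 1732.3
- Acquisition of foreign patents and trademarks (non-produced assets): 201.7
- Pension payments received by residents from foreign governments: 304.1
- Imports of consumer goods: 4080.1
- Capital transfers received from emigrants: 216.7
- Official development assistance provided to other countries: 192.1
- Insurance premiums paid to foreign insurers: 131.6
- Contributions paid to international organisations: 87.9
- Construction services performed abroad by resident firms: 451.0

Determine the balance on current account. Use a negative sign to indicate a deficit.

Goods: -1732.3 - 4080.1 = -5812.4
Services: 1417.5 - 131.6 + 451.0 = 1736.9
Primary income: -126.1
Secondary income: -87.9 - 192.1 + 304.1 = 24.1
Current account = (-5812.4) + 1736.9 + (-126.1) + 24.1 = -4177.5
(Excluded from the current account — financial account: borrowing by resident firms from foreign banks 822.9, foreign purchases of domestic corporate bonds 1696.7; capital account: debt forgiveness received from foreign official creditors 193.5, acquisition of foreign patents and trademarks (non-produced assets) 201.7, capital transfers received from emigrants 216.7.)

-4177.5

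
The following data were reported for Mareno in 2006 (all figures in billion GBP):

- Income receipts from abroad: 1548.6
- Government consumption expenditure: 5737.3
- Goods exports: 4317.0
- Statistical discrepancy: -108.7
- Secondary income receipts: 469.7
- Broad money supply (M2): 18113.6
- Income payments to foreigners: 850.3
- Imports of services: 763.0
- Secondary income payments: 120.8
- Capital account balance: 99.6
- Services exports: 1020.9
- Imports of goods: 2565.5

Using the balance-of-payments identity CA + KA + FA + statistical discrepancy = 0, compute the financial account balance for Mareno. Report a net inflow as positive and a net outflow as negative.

Goods balance = 4317.0 - 2565.5 = 1751.5
Services balance = 1020.9 - 763.0 = 257.9
Trade balance (goods + services) = 1751.5 + 257.9 = 2009.4
Net primary income = 1548.6 - 850.3 = 698.3
Net secondary income = 469.7 - 120.8 = 348.9
Current account = 2009.4 + 698.3 + 348.9 = 3056.6
Financial account = -(3056.6 + 99.6 + (-108.7)) = -3047.5

-3047.5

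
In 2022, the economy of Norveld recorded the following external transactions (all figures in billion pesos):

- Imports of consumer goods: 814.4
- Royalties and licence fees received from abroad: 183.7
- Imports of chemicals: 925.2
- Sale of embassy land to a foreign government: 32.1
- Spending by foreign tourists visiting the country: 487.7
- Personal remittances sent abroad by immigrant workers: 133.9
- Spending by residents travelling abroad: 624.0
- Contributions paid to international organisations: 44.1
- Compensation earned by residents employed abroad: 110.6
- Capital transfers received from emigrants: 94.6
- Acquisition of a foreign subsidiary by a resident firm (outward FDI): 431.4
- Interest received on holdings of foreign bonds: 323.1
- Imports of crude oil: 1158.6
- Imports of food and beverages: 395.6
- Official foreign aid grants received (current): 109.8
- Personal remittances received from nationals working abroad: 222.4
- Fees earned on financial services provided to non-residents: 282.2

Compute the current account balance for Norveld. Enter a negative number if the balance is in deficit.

Goods: -925.2 - 814.4 - 395.6 - 1158.6 = -3293.8
Services: 282.2 - 624.0 + 183.7 + 487.7 = 329.6
Primary income: 323.1 + 110.6 = 433.7
Secondary income: 222.4 - 133.9 - 44.1 + 109.8 = 154.2
Current account = (-3293.8) + 329.6 + 433.7 + 154.2 = -2376.3
(Excluded from the current account — capital account: sale of embassy land to a foreign government 32.1, capital transfers received from emigrants 94.6; financial account: acquisition of a foreign subsidiary by a resident firm (outward FDI) 431.4.)

-2376.3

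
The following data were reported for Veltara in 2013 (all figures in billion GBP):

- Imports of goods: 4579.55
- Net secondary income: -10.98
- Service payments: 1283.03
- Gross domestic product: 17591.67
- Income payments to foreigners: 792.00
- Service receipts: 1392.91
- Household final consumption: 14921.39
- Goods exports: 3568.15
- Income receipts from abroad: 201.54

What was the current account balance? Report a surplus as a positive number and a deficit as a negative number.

-1502.96

Goods balance = 3568.15 - 4579.55 = -1011.40
Services balance = 1392.91 - 1283.03 = 109.88
Trade balance (goods + services) = -1011.40 + 109.88 = -901.52
Net primary income = 201.54 - 792.00 = -590.46
Net secondary income = -10.98
Current account = -901.52 + (-590.46) + (-10.98) = -1502.96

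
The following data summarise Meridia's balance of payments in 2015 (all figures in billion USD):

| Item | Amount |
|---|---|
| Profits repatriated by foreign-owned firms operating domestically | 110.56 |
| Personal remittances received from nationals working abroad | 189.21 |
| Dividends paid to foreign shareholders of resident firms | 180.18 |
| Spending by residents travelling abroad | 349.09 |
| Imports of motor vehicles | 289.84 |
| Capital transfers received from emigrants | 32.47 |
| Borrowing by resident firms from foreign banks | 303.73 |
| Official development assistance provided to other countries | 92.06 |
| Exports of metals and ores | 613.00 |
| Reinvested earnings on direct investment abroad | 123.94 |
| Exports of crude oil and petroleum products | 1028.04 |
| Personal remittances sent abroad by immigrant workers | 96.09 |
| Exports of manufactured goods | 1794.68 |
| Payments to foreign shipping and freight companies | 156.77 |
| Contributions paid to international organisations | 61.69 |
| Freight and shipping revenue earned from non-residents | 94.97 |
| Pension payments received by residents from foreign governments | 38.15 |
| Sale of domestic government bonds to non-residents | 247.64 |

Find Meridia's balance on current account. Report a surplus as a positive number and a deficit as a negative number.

Goods: 1028.04 + 613.00 + 1794.68 - 289.84 = 3145.88
Services: -156.77 + 94.97 - 349.09 = -410.89
Primary income: -110.56 - 180.18 + 123.94 = -166.80
Secondary income: 38.15 + 189.21 - 92.06 - 96.09 - 61.69 = -22.48
Current account = 3145.88 + (-410.89) + (-166.80) + (-22.48) = 2545.71
(Excluded from the current account — capital account: capital transfers received from emigrants 32.47; financial account: borrowing by resident firms from foreign banks 303.73, sale of domestic government bonds to non-residents 247.64.)

2545.71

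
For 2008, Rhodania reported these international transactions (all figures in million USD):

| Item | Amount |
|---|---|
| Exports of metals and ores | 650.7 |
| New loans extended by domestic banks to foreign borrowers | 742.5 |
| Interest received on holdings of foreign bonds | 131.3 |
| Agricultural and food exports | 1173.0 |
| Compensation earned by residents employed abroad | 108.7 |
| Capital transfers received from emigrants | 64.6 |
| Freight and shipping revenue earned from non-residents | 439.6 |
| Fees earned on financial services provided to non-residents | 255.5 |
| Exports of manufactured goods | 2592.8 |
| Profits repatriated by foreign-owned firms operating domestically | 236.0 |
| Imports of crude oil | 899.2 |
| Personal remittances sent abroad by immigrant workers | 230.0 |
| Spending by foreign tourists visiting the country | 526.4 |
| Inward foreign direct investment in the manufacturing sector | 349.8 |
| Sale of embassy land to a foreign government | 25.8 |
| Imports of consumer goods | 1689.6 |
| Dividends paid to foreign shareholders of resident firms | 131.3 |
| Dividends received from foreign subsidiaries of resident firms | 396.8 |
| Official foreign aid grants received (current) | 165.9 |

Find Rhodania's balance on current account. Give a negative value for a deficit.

Goods: 2592.8 + 650.7 - 1689.6 + 1173.0 - 899.2 = 1827.7
Services: 255.5 + 526.4 + 439.6 = 1221.5
Primary income: 396.8 + 108.7 - 236.0 + 131.3 - 131.3 = 269.5
Secondary income: 165.9 - 230.0 = -64.1
Current account = 1827.7 + 1221.5 + 269.5 + (-64.1) = 3254.6
(Excluded from the current account — financial account: new loans extended by domestic banks to foreign borrowers 742.5, inward foreign direct investment in the manufacturing sector 349.8; capital account: capital transfers received from emigrants 64.6, sale of embassy land to a foreign government 25.8.)

3254.6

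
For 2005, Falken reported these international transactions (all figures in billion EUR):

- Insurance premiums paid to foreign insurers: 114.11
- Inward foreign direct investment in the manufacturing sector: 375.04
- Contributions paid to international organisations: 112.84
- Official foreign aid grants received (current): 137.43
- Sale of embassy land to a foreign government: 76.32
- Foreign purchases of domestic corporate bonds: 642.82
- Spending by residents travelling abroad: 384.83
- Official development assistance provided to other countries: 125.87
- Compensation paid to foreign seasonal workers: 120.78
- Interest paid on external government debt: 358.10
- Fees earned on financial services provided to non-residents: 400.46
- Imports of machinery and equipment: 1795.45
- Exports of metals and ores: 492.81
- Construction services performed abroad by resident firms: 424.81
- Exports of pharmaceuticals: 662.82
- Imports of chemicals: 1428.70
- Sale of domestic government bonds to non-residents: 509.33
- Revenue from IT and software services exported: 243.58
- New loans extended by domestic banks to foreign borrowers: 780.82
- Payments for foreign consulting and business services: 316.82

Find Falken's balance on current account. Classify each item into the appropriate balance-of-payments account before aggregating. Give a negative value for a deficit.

-2395.59

Goods: -1428.70 - 1795.45 + 662.82 + 492.81 = -2068.52
Services: 400.46 - 316.82 + 424.81 + 243.58 - 114.11 - 384.83 = 253.09
Primary income: -358.10 - 120.78 = -478.88
Secondary income: 137.43 - 125.87 - 112.84 = -101.28
Current account = (-2068.52) + 253.09 + (-478.88) + (-101.28) = -2395.59
(Excluded from the current account — financial account: inward foreign direct investment in the manufacturing sector 375.04, foreign purchases of domestic corporate bonds 642.82, sale of domestic government bonds to non-residents 509.33, new loans extended by domestic banks to foreign borrowers 780.82; capital account: sale of embassy land to a foreign government 76.32.)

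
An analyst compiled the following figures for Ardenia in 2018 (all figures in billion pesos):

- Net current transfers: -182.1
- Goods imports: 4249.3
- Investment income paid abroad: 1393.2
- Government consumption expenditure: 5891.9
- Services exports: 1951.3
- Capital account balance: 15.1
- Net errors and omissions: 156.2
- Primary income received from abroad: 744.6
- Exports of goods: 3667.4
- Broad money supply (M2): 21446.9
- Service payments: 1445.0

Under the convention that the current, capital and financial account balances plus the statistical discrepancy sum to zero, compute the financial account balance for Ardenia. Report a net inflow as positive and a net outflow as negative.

735.0

Goods balance = 3667.4 - 4249.3 = -581.9
Services balance = 1951.3 - 1445.0 = 506.3
Trade balance (goods + services) = -581.9 + 506.3 = -75.6
Net primary income = 744.6 - 1393.2 = -648.6
Net secondary income = -182.1
Current account = -75.6 + (-648.6) + (-182.1) = -906.3
Financial account = -(-906.3 + 15.1 + 156.2) = 735.0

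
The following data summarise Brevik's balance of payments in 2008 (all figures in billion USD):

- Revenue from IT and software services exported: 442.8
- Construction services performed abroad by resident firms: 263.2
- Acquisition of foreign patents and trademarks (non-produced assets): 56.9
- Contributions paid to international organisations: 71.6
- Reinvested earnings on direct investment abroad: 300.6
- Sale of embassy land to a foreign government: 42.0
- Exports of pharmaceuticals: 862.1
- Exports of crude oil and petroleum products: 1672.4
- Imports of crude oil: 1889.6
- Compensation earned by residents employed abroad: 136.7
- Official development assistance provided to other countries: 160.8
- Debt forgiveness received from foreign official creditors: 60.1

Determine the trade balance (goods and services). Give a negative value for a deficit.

1350.9

Goods: -1889.6 + 862.1 + 1672.4 = 644.9
Services: 263.2 + 442.8 = 706.0
Trade balance = 644.9 + 706.0 = 1350.9
(Excluded from the trade balance — capital account: acquisition of foreign patents and trademarks (non-produced assets) 56.9, sale of embassy land to a foreign government 42.0, debt forgiveness received from foreign official creditors 60.1; secondary income: contributions paid to international organisations 71.6, official development assistance provided to other countries 160.8; primary income: reinvested earnings on direct investment abroad 300.6, compensation earned by residents employed abroad 136.7.)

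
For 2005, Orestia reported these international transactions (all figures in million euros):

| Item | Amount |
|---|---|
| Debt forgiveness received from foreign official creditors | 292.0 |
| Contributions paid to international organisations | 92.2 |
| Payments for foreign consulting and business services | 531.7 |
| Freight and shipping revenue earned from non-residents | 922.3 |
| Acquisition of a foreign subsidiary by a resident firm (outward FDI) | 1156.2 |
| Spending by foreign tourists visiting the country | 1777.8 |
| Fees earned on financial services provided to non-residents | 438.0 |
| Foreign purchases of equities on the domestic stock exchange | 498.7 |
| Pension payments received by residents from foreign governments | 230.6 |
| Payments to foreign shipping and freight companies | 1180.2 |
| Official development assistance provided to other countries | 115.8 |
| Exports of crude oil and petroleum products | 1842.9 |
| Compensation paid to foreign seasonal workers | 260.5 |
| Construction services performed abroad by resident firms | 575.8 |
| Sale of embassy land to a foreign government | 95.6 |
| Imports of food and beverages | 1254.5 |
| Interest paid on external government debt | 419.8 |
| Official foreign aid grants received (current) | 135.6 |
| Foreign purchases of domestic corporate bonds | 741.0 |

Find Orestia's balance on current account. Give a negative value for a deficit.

Goods: -1254.5 + 1842.9 = 588.4
Services: 575.8 - 1180.2 + 1777.8 + 438.0 + 922.3 - 531.7 = 2002.0
Primary income: -419.8 - 260.5 = -680.3
Secondary income: -115.8 - 92.2 + 230.6 + 135.6 = 158.2
Current account = 588.4 + 2002.0 + (-680.3) + 158.2 = 2068.3
(Excluded from the current account — capital account: debt forgiveness received from foreign official creditors 292.0, sale of embassy land to a foreign government 95.6; financial account: acquisition of a foreign subsidiary by a resident firm (outward FDI) 1156.2, foreign purchases of equities on the domestic stock exchange 498.7, foreign purchases of domestic corporate bonds 741.0.)

2068.3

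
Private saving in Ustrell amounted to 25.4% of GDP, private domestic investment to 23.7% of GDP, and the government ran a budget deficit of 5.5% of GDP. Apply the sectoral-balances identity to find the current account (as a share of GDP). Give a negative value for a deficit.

-3.8

By the sectoral-balances identity, CA = (S_private - I) + (T - G).
Private balance = 25.4 - 23.7 = 1.7
Government balance (T - G) = -5.5
CA = 1.7 + (-5.5) = -3.8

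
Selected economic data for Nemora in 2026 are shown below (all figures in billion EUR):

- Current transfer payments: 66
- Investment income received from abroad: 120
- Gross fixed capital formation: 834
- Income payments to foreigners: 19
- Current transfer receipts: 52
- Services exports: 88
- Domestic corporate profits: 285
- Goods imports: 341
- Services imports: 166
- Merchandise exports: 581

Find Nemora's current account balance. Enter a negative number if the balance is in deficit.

Goods balance = 581 - 341 = 240
Services balance = 88 - 166 = -78
Trade balance (goods + services) = 240 + (-78) = 162
Net primary income = 120 - 19 = 101
Net secondary income = 52 - 66 = -14
Current account = 162 + 101 + (-14) = 249

249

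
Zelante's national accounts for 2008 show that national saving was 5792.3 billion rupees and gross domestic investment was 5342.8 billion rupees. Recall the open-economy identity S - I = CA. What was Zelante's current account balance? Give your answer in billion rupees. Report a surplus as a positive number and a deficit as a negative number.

449.5

S - I = CA (net lending to the rest of the world).
CA = S - I = 5792.3 - 5342.8 = 449.5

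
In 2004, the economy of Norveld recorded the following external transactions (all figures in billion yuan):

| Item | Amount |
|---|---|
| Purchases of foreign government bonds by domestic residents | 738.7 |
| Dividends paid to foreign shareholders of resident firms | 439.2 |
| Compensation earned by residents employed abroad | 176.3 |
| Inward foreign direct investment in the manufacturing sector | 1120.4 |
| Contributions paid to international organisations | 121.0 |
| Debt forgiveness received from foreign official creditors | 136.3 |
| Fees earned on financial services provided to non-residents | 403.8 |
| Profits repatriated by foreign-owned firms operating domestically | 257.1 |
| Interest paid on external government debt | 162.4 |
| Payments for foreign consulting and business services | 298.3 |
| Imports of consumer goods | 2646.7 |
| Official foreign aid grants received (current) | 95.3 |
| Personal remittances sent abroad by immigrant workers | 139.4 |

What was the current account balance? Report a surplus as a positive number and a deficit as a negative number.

-3388.7

Goods: -2646.7
Services: 403.8 - 298.3 = 105.5
Primary income: -439.2 + 176.3 - 162.4 - 257.1 = -682.4
Secondary income: -121.0 + 95.3 - 139.4 = -165.1
Current account = (-2646.7) + 105.5 + (-682.4) + (-165.1) = -3388.7
(Excluded from the current account — financial account: purchases of foreign government bonds by domestic residents 738.7, inward foreign direct investment in the manufacturing sector 1120.4; capital account: debt forgiveness received from foreign official creditors 136.3.)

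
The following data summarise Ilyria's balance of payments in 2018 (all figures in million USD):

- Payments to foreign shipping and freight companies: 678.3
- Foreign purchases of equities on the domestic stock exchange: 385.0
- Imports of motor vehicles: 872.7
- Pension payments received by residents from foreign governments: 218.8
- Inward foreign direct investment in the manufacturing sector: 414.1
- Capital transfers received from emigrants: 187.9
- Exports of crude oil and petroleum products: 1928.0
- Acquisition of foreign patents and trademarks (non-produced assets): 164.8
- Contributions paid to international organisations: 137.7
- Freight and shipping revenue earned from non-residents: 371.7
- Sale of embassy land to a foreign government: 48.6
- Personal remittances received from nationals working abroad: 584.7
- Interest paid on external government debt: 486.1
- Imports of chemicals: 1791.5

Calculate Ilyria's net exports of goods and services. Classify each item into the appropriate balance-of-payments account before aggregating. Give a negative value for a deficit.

Goods: 1928.0 - 872.7 - 1791.5 = -736.2
Services: -678.3 + 371.7 = -306.6
Trade balance = -736.2 + (-306.6) = -1042.8
(Excluded from the trade balance — financial account: foreign purchases of equities on the domestic stock exchange 385.0, inward foreign direct investment in the manufacturing sector 414.1; secondary income: pension payments received by residents from foreign governments 218.8, contributions paid to international organisations 137.7, personal remittances received from nationals working abroad 584.7; capital account: capital transfers received from emigrants 187.9, acquisition of foreign patents and trademarks (non-produced assets) 164.8, sale of embassy land to a foreign government 48.6; primary income: interest paid on external government debt 486.1.)

-1042.8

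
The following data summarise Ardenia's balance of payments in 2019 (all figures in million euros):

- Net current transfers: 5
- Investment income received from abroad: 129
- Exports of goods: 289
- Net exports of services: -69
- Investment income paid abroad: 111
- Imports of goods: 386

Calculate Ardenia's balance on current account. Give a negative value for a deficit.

Goods balance = 289 - 386 = -97
Services balance = -69
Trade balance (goods + services) = -97 + (-69) = -166
Net primary income = 129 - 111 = 18
Net secondary income = 5
Current account = -166 + 18 + 5 = -143

-143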